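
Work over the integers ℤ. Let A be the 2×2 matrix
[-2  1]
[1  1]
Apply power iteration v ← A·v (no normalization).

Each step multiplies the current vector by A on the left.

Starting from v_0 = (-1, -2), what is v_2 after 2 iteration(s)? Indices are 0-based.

v_2 = (-3, -3)

v_0 = (-1, -2).
v_1 = A·v_0 = (0, -3).
v_2 = A·v_1 = (-3, -3).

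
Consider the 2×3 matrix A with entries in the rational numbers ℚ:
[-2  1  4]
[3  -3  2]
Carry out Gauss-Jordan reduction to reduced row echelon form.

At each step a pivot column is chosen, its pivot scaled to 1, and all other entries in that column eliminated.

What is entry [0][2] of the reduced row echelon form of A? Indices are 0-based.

M[0][2] = -14/3

[1] R0 /= -2  ⇒  (1, -1/2, -2)
     R1 -= 3·R0  ⇒  (0, -3/2, 8)
[2] R1 /= -3/2  ⇒  (0, 1, -16/3)
     R0 -= -1/2·R1  ⇒  (1, 0, -14/3)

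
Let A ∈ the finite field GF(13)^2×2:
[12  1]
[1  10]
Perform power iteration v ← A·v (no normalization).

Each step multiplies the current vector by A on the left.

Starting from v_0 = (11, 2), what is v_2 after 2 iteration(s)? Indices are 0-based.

v_0 = (11, 2).
v_1 = A·v_0 = (4, 5).
v_2 = A·v_1 = (1, 2).

v_2 = (1, 2)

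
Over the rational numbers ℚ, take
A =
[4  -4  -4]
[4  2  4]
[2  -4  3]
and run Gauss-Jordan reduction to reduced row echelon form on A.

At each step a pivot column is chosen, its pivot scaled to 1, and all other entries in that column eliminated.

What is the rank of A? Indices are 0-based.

rank = 3

step 1: normalize row 0 (÷4) = (1, -1, -1)
  row 1: subtract 4×row0 = (0, 6, 8)
  row 2: subtract 2×row0 = (0, -2, 5)
step 2: normalize row 1 (÷6) = (0, 1, 4/3)
  row 0: subtract -1×row1 = (1, 0, 1/3)
  row 2: subtract -2×row1 = (0, 0, 23/3)
step 3: normalize row 2 (÷23/3) = (0, 0, 1)
  row 0: subtract 1/3×row2 = (1, 0, 0)
  row 1: subtract 4/3×row2 = (0, 1, 0)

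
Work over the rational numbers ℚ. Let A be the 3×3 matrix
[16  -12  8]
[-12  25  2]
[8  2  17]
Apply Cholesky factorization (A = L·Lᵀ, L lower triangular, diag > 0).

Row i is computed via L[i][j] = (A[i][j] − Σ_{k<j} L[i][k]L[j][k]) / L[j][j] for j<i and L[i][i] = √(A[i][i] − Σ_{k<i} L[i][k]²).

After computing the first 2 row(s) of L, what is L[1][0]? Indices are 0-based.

L[1][0] = -3

Step 1: L[0][0] = √(16) = 4.
  L[1][0] = (-12) / L[0][0] = -3.
Step 2: L[1][1] = √(16) = 4.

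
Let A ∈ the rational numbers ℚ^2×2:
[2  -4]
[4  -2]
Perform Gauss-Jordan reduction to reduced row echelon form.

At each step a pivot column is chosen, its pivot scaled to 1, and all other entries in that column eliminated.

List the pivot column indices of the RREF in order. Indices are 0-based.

[1] R0 /= 2  ⇒  (1, -2)
     R1 -= 4·R0  ⇒  (0, 6)
[2] R1 /= 6  ⇒  (0, 1)
     R0 -= -2·R1  ⇒  (1, 0)

pivot columns: 0, 1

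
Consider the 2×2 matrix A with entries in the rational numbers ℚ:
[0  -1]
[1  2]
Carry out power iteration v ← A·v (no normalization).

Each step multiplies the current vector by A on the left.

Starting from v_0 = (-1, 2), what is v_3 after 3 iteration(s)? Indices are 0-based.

v_3 = (-4, 5)

v_0 = (-1, 2).
v_1 = A·v_0 = (-2, 3).
v_2 = A·v_1 = (-3, 4).
v_3 = A·v_2 = (-4, 5).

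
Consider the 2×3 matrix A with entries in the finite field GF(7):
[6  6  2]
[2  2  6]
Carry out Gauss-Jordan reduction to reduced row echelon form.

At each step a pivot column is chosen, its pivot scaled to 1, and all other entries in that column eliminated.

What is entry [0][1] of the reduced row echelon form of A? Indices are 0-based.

step 1: normalize row 0 (÷6) = (1, 1, 5)
  row 1: subtract 2×row0 = (0, 0, 3)
skip col 1 (zero from row 1)
step 2: normalize row 1 (÷3) = (0, 0, 1)
  row 0: subtract 5×row1 = (1, 1, 0)

M[0][1] = 1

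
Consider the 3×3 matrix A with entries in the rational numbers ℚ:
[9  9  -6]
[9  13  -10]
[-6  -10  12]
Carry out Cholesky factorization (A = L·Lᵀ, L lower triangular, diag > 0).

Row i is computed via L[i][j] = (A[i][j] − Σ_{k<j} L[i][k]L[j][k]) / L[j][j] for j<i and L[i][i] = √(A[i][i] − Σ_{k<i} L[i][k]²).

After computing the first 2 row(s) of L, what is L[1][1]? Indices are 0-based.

L[1][1] = 2

Step 1: L[0][0] = √(9) = 3.
  L[1][0] = (9) / L[0][0] = 3.
Step 2: L[1][1] = √(4) = 2.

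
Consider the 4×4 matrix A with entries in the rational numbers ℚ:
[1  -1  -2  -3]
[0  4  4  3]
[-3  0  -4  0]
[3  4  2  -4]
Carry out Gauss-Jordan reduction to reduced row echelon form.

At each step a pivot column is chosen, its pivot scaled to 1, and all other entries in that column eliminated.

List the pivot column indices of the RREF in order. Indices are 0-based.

pivot columns: 0, 1, 2, 3

pivot(0,0)=1: scale R0 → (1, -1, -2, -3)
  clear (2,0): R2 −= (-3)R0 → (0, -3, -10, -9)
  clear (3,0): R3 −= (3)R0 → (0, 7, 8, 5)
pivot(1,1)=4: scale R1 → (0, 1, 1, 3/4)
  clear (0,1): R0 −= (-1)R1 → (1, 0, -1, -9/4)
  clear (2,1): R2 −= (-3)R1 → (0, 0, -7, -27/4)
  clear (3,1): R3 −= (7)R1 → (0, 0, 1, -1/4)
pivot(2,2)=-7: scale R2 → (0, 0, 1, 27/28)
  clear (0,2): R0 −= (-1)R2 → (1, 0, 0, -9/7)
  clear (1,2): R1 −= (1)R2 → (0, 1, 0, -3/14)
  clear (3,2): R3 −= (1)R2 → (0, 0, 0, -17/14)
pivot(3,3)=-17/14: scale R3 → (0, 0, 0, 1)
  clear (0,3): R0 −= (-9/7)R3 → (1, 0, 0, 0)
  clear (1,3): R1 −= (-3/14)R3 → (0, 1, 0, 0)
  clear (2,3): R2 −= (27/28)R3 → (0, 0, 1, 0)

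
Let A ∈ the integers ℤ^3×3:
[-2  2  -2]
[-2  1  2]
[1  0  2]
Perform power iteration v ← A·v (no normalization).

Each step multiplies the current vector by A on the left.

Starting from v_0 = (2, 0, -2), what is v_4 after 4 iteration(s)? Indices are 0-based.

v_0 = (2, 0, -2).
v_1 = A·v_0 = (0, -8, -2).
v_2 = A·v_1 = (-12, -12, -4).
v_3 = A·v_2 = (8, 4, -20).
v_4 = A·v_3 = (32, -52, -32).

v_4 = (32, -52, -32)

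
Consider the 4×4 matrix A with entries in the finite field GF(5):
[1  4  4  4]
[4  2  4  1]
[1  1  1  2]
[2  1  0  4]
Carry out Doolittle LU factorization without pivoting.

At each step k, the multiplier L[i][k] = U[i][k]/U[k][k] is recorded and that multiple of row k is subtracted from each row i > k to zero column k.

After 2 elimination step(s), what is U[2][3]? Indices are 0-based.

k=0: U[0][0]=1
  eliminate (1,0): mult=4, new row 1: (0, 1, 3, 0); set L[1][0]=4
  eliminate (2,0): mult=1, new row 2: (0, 2, 2, 3); set L[2][0]=1
  eliminate (3,0): mult=2, new row 3: (0, 3, 2, 1); set L[3][0]=2
k=1: U[1][1]=1
  eliminate (2,1): mult=2, new row 2: (0, 0, 1, 3); set L[2][1]=2
  eliminate (3,1): mult=3, new row 3: (0, 0, 3, 1); set L[3][1]=3

U[2][3] = 3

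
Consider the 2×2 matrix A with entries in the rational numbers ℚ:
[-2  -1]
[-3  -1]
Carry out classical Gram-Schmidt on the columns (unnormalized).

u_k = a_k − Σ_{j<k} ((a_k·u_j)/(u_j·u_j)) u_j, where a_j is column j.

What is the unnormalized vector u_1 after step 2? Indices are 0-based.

Step 1: u_0 = a_0 = (-2, -3).
Step 2: u_1 = a_1 − (5/13)·u_0 = (-3/13, 2/13).

u_1 = (-3/13, 2/13)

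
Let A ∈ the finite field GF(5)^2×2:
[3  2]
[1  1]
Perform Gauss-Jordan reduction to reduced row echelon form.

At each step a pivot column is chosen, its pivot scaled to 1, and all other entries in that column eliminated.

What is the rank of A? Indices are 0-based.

step 1: normalize row 0 (÷3) = (1, 4)
  row 1: subtract 1×row0 = (0, 2)
step 2: normalize row 1 (÷2) = (0, 1)
  row 0: subtract 4×row1 = (1, 0)

rank = 2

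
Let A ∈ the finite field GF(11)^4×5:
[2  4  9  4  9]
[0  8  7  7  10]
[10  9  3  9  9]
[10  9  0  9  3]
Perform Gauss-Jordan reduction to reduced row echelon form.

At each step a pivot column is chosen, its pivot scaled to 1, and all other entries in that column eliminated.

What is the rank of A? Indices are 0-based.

rank = 4

step 1: normalize row 0 (÷2) = (1, 2, 10, 2, 10)
  row 2: subtract 10×row0 = (0, 0, 2, 0, 8)
  row 3: subtract 10×row0 = (0, 0, 10, 0, 2)
step 2: normalize row 1 (÷8) = (0, 1, 5, 5, 4)
  row 0: subtract 2×row1 = (1, 0, 0, 3, 2)
step 3: normalize row 2 (÷2) = (0, 0, 1, 0, 4)
  row 1: subtract 5×row2 = (0, 1, 0, 5, 6)
  row 3: subtract 10×row2 = (0, 0, 0, 0, 6)
skip col 3 (zero from row 3)
step 4: normalize row 3 (÷6) = (0, 0, 0, 0, 1)
  row 0: subtract 2×row3 = (1, 0, 0, 3, 0)
  row 1: subtract 6×row3 = (0, 1, 0, 5, 0)
  row 2: subtract 4×row3 = (0, 0, 1, 0, 0)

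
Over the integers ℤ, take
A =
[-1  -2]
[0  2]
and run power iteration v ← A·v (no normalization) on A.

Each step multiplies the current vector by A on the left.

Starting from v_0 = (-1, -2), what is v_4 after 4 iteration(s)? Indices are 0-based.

v_0 = (-1, -2).
v_1 = A·v_0 = (5, -4).
v_2 = A·v_1 = (3, -8).
v_3 = A·v_2 = (13, -16).
v_4 = A·v_3 = (19, -32).

v_4 = (19, -32)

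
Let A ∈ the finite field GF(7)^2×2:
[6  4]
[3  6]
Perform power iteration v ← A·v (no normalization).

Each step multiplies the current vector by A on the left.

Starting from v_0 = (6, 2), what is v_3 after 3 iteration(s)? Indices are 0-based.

v_0 = (6, 2).
v_1 = A·v_0 = (2, 2).
v_2 = A·v_1 = (6, 4).
v_3 = A·v_2 = (3, 0).

v_3 = (3, 0)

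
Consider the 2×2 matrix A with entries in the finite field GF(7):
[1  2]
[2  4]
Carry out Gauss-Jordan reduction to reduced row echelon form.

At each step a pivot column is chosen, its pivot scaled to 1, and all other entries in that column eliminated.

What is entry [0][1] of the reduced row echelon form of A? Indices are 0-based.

pivot(0,0)=1: scale R0 → (1, 2)
  clear (1,0): R1 −= (2)R0 → (0, 0)
col 1: no nonzero at/below row 1; advance.

M[0][1] = 2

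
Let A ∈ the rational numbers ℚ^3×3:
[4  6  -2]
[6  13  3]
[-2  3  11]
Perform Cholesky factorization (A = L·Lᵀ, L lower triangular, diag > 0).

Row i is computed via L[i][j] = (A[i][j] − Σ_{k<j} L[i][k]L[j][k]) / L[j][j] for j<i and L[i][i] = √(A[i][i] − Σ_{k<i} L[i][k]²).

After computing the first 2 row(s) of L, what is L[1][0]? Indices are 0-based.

Step 1: L[0][0] = √(4) = 2.
  L[1][0] = (6) / L[0][0] = 3.
Step 2: L[1][1] = √(4) = 2.

L[1][0] = 3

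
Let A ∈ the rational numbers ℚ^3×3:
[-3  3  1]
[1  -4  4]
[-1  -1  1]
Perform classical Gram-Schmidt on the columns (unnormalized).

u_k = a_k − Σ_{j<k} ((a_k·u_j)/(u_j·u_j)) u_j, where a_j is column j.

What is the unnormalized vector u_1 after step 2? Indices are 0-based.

u_1 = (-3/11, -32/11, -23/11)

Step 1: u_0 = a_0 = (-3, 1, -1).
Step 2: u_1 = a_1 − (-12/11)·u_0 = (-3/11, -32/11, -23/11).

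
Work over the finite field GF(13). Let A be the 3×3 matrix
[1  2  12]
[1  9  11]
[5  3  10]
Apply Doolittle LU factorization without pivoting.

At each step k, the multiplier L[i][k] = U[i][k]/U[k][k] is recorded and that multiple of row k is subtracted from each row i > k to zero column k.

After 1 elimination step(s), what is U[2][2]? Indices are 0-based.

U[2][2] = 2

[col 0] pivot 1
  R1 -= 1*R0 → (0, 7, 12)  (L[1][0] := 1)
  R2 -= 5*R0 → (0, 6, 2)  (L[2][0] := 5)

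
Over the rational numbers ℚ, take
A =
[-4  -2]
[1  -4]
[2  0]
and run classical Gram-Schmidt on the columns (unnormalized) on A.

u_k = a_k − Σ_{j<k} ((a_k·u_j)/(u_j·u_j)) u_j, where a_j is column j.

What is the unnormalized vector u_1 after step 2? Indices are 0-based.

u_1 = (-26/21, -88/21, -8/21)

Step 1: u_0 = a_0 = (-4, 1, 2).
Step 2: u_1 = a_1 − (4/21)·u_0 = (-26/21, -88/21, -8/21).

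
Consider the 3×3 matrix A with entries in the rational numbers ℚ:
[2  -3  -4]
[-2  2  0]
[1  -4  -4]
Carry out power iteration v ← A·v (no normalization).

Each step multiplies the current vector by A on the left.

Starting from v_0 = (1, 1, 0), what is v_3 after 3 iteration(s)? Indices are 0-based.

v_0 = (1, 1, 0).
v_1 = A·v_0 = (-1, 0, -3).
v_2 = A·v_1 = (10, 2, 11).
v_3 = A·v_2 = (-30, -16, -42).

v_3 = (-30, -16, -42)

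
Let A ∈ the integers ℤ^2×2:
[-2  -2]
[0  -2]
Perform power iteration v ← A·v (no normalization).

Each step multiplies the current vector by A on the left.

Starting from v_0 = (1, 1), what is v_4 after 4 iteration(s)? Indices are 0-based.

v_0 = (1, 1).
v_1 = A·v_0 = (-4, -2).
v_2 = A·v_1 = (12, 4).
v_3 = A·v_2 = (-32, -8).
v_4 = A·v_3 = (80, 16).

v_4 = (80, 16)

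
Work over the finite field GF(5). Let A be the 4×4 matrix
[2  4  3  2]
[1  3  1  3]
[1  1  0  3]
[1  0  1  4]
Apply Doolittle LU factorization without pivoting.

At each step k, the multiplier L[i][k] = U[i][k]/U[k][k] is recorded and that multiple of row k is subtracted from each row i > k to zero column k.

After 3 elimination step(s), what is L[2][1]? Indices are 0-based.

Step 1: pivot at (0,0) is 2.
  row1 ← row1 − (3)·row0  ⇒  L[1][0]=3, U row1=(0, 1, 2, 2)
  row2 ← row2 − (3)·row0  ⇒  L[2][0]=3, U row2=(0, 4, 1, 2)
  row3 ← row3 − (3)·row0  ⇒  L[3][0]=3, U row3=(0, 3, 2, 3)
Step 2: pivot at (1,1) is 1.
  row2 ← row2 − (4)·row1  ⇒  L[2][1]=4, U row2=(0, 0, 3, 4)
  row3 ← row3 − (3)·row1  ⇒  L[3][1]=3, U row3=(0, 0, 1, 2)
Step 3: pivot at (2,2) is 3.
  row3 ← row3 − (2)·row2  ⇒  L[3][2]=2, U row3=(0, 0, 0, 4)

L[2][1] = 4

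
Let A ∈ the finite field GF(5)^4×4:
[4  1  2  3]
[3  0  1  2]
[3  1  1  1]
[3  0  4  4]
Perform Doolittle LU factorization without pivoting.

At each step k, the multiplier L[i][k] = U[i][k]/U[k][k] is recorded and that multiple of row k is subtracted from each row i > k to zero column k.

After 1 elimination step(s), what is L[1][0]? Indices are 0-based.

L[1][0] = 2

k=0: U[0][0]=4
  eliminate (1,0): mult=2, new row 1: (0, 3, 2, 1); set L[1][0]=2
  eliminate (2,0): mult=2, new row 2: (0, 4, 2, 0); set L[2][0]=2
  eliminate (3,0): mult=2, new row 3: (0, 3, 0, 3); set L[3][0]=2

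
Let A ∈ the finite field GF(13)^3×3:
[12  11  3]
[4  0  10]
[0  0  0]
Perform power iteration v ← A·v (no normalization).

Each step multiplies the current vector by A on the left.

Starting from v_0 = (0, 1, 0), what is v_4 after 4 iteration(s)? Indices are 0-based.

v_4 = (9, 4, 0)

v_0 = (0, 1, 0).
v_1 = A·v_0 = (11, 0, 0).
v_2 = A·v_1 = (2, 5, 0).
v_3 = A·v_2 = (1, 8, 0).
v_4 = A·v_3 = (9, 4, 0).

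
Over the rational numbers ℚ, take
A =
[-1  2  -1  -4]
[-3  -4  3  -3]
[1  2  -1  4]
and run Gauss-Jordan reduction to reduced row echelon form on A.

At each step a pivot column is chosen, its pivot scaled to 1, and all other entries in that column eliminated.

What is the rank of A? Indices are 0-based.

pivot(0,0)=-1: scale R0 → (1, -2, 1, 4)
  clear (1,0): R1 −= (-3)R0 → (0, -10, 6, 9)
  clear (2,0): R2 −= (1)R0 → (0, 4, -2, 0)
pivot(1,1)=-10: scale R1 → (0, 1, -3/5, -9/10)
  clear (0,1): R0 −= (-2)R1 → (1, 0, -1/5, 11/5)
  clear (2,1): R2 −= (4)R1 → (0, 0, 2/5, 18/5)
pivot(2,2)=2/5: scale R2 → (0, 0, 1, 9)
  clear (0,2): R0 −= (-1/5)R2 → (1, 0, 0, 4)
  clear (1,2): R1 −= (-3/5)R2 → (0, 1, 0, 9/2)

rank = 3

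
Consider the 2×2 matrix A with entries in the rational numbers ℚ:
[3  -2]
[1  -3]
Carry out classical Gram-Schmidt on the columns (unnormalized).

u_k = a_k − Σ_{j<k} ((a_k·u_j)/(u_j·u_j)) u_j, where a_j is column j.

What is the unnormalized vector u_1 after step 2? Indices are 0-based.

u_1 = (7/10, -21/10)

Step 1: u_0 = a_0 = (3, 1).
Step 2: u_1 = a_1 − (-9/10)·u_0 = (7/10, -21/10).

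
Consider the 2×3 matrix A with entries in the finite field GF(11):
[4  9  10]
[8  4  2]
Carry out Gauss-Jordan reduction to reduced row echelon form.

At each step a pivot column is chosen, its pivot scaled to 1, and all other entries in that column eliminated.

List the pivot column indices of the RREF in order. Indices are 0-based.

pivot columns: 0, 1

[1] R0 /= 4  ⇒  (1, 5, 8)
     R1 -= 8·R0  ⇒  (0, 8, 4)
[2] R1 /= 8  ⇒  (0, 1, 6)
     R0 -= 5·R1  ⇒  (1, 0, 0)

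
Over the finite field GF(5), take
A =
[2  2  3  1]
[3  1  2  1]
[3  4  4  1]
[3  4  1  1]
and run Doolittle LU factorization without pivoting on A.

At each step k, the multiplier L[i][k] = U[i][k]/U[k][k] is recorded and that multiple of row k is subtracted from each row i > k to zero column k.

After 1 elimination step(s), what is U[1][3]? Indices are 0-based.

k=0: U[0][0]=2
  eliminate (1,0): mult=4, new row 1: (0, 3, 0, 2); set L[1][0]=4
  eliminate (2,0): mult=4, new row 2: (0, 1, 2, 2); set L[2][0]=4
  eliminate (3,0): mult=4, new row 3: (0, 1, 4, 2); set L[3][0]=4

U[1][3] = 2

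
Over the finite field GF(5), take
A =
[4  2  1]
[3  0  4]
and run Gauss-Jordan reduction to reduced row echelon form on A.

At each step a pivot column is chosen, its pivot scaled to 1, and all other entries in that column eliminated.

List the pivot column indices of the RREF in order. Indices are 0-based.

pivot columns: 0, 1

step 1: normalize row 0 (÷4) = (1, 3, 4)
  row 1: subtract 3×row0 = (0, 1, 2)
step 2: normalize row 1 (÷1) = (0, 1, 2)
  row 0: subtract 3×row1 = (1, 0, 3)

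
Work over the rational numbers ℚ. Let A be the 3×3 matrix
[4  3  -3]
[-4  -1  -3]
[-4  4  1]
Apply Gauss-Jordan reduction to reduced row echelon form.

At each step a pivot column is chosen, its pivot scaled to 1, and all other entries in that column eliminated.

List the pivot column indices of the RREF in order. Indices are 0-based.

pivot columns: 0, 1, 2

[1] R0 /= 4  ⇒  (1, 3/4, -3/4)
     R1 -= -4·R0  ⇒  (0, 2, -6)
     R2 -= -4·R0  ⇒  (0, 7, -2)
[2] R1 /= 2  ⇒  (0, 1, -3)
     R0 -= 3/4·R1  ⇒  (1, 0, 3/2)
     R2 -= 7·R1  ⇒  (0, 0, 19)
[3] R2 /= 19  ⇒  (0, 0, 1)
     R0 -= 3/2·R2  ⇒  (1, 0, 0)
     R1 -= -3·R2  ⇒  (0, 1, 0)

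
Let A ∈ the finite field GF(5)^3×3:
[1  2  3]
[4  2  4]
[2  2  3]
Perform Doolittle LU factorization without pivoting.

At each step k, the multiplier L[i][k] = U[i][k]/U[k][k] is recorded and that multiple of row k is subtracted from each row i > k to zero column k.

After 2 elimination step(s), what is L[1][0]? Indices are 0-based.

L[1][0] = 4

Step 1: pivot at (0,0) is 1.
  row1 ← row1 − (4)·row0  ⇒  L[1][0]=4, U row1=(0, 4, 2)
  row2 ← row2 − (2)·row0  ⇒  L[2][0]=2, U row2=(0, 3, 2)
Step 2: pivot at (1,1) is 4.
  row2 ← row2 − (2)·row1  ⇒  L[2][1]=2, U row2=(0, 0, 3)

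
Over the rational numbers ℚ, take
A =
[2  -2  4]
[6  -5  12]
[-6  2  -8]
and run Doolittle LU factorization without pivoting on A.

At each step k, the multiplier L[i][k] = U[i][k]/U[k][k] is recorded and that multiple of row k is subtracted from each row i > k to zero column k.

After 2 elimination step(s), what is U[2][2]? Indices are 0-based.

[col 0] pivot 2
  R1 -= 3*R0 → (0, 1, 0)  (L[1][0] := 3)
  R2 -= -3*R0 → (0, -4, 4)  (L[2][0] := -3)
[col 1] pivot 1
  R2 -= -4*R1 → (0, 0, 4)  (L[2][1] := -4)

U[2][2] = 4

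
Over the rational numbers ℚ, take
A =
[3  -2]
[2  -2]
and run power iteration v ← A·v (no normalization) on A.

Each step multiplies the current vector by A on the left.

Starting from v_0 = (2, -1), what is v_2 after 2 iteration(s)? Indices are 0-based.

v_0 = (2, -1).
v_1 = A·v_0 = (8, 6).
v_2 = A·v_1 = (12, 4).

v_2 = (12, 4)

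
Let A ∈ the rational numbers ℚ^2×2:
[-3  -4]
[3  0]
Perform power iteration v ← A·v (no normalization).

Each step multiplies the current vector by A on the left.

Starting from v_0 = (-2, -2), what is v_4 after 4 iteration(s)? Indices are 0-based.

v_4 = (558, -342)

v_0 = (-2, -2).
v_1 = A·v_0 = (14, -6).
v_2 = A·v_1 = (-18, 42).
v_3 = A·v_2 = (-114, -54).
v_4 = A·v_3 = (558, -342).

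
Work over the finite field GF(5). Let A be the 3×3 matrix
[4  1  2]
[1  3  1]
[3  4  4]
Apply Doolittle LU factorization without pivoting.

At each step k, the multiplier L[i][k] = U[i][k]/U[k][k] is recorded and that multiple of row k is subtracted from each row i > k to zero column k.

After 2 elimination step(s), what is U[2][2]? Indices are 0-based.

k=0: U[0][0]=4
  eliminate (1,0): mult=4, new row 1: (0, 4, 3); set L[1][0]=4
  eliminate (2,0): mult=2, new row 2: (0, 2, 0); set L[2][0]=2
k=1: U[1][1]=4
  eliminate (2,1): mult=3, new row 2: (0, 0, 1); set L[2][1]=3

U[2][2] = 1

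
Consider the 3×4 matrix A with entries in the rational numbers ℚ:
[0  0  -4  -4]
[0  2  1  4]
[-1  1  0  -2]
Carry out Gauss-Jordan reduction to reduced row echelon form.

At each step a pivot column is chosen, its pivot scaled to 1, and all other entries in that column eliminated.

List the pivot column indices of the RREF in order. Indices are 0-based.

pivot columns: 0, 1, 2

step 1: exchange rows 0,2
step 1: normalize row 0 (÷-1) = (1, -1, 0, 2)
step 2: normalize row 1 (÷2) = (0, 1, 1/2, 2)
  row 0: subtract -1×row1 = (1, 0, 1/2, 4)
step 3: normalize row 2 (÷-4) = (0, 0, 1, 1)
  row 0: subtract 1/2×row2 = (1, 0, 0, 7/2)
  row 1: subtract 1/2×row2 = (0, 1, 0, 3/2)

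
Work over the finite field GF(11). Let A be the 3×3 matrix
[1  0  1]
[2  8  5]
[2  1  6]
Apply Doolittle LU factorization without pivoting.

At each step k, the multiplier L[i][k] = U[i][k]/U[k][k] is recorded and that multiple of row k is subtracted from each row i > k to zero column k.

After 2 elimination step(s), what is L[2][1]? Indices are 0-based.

L[2][1] = 7

Step 1: pivot at (0,0) is 1.
  row1 ← row1 − (2)·row0  ⇒  L[1][0]=2, U row1=(0, 8, 3)
  row2 ← row2 − (2)·row0  ⇒  L[2][0]=2, U row2=(0, 1, 4)
Step 2: pivot at (1,1) is 8.
  row2 ← row2 − (7)·row1  ⇒  L[2][1]=7, U row2=(0, 0, 5)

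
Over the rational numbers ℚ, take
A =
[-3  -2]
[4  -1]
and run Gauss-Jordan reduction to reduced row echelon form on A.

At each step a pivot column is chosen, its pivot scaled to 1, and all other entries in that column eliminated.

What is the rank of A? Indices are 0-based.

step 1: normalize row 0 (÷-3) = (1, 2/3)
  row 1: subtract 4×row0 = (0, -11/3)
step 2: normalize row 1 (÷-11/3) = (0, 1)
  row 0: subtract 2/3×row1 = (1, 0)

rank = 2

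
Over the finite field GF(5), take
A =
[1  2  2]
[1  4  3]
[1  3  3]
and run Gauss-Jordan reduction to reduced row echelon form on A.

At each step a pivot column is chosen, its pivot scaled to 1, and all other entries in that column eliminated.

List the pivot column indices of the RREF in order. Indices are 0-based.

pivot columns: 0, 1, 2

[1] R0 /= 1  ⇒  (1, 2, 2)
     R1 -= 1·R0  ⇒  (0, 2, 1)
     R2 -= 1·R0  ⇒  (0, 1, 1)
[2] R1 /= 2  ⇒  (0, 1, 3)
     R0 -= 2·R1  ⇒  (1, 0, 1)
     R2 -= 1·R1  ⇒  (0, 0, 3)
[3] R2 /= 3  ⇒  (0, 0, 1)
     R0 -= 1·R2  ⇒  (1, 0, 0)
     R1 -= 3·R2  ⇒  (0, 1, 0)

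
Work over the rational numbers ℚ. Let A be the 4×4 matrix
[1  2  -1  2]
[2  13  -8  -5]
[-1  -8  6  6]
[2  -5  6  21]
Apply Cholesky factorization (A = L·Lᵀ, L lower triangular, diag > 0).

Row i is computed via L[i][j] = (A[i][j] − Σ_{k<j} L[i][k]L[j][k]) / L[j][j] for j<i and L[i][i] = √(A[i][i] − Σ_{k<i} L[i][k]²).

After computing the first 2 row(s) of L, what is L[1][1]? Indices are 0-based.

Step 1: L[0][0] = √(1) = 1.
  L[1][0] = (2) / L[0][0] = 2.
Step 2: L[1][1] = √(9) = 3.

L[1][1] = 3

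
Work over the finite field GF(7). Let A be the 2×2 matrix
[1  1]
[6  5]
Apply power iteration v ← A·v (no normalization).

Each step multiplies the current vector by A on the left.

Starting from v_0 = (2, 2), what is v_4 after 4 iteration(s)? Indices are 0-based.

v_4 = (6, 1)

v_0 = (2, 2).
v_1 = A·v_0 = (4, 1).
v_2 = A·v_1 = (5, 1).
v_3 = A·v_2 = (6, 0).
v_4 = A·v_3 = (6, 1).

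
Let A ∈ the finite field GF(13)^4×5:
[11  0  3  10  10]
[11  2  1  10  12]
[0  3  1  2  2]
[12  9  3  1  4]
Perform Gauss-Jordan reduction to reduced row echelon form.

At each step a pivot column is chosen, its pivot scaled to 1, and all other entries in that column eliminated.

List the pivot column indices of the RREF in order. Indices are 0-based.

pivot columns: 0, 1, 2, 3

pivot(0,0)=11: scale R0 → (1, 0, 5, 8, 8)
  clear (1,0): R1 −= (11)R0 → (0, 2, 11, 0, 2)
  clear (3,0): R3 −= (12)R0 → (0, 9, 8, 9, 12)
pivot(1,1)=2: scale R1 → (0, 1, 12, 0, 1)
  clear (2,1): R2 −= (3)R1 → (0, 0, 4, 2, 12)
  clear (3,1): R3 −= (9)R1 → (0, 0, 4, 9, 3)
pivot(2,2)=4: scale R2 → (0, 0, 1, 7, 3)
  clear (0,2): R0 −= (5)R2 → (1, 0, 0, 12, 6)
  clear (1,2): R1 −= (12)R2 → (0, 1, 0, 7, 4)
  clear (3,2): R3 −= (4)R2 → (0, 0, 0, 7, 4)
pivot(3,3)=7: scale R3 → (0, 0, 0, 1, 8)
  clear (0,3): R0 −= (12)R3 → (1, 0, 0, 0, 1)
  clear (1,3): R1 −= (7)R3 → (0, 1, 0, 0, 0)
  clear (2,3): R2 −= (7)R3 → (0, 0, 1, 0, 12)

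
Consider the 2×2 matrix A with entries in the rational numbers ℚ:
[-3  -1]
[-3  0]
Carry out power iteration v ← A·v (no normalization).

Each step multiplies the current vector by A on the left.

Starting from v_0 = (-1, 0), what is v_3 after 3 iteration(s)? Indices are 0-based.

v_0 = (-1, 0).
v_1 = A·v_0 = (3, 3).
v_2 = A·v_1 = (-12, -9).
v_3 = A·v_2 = (45, 36).

v_3 = (45, 36)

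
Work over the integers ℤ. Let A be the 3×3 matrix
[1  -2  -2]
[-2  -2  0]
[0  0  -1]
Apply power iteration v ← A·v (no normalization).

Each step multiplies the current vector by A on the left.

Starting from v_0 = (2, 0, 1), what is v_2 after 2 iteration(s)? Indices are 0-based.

v_0 = (2, 0, 1).
v_1 = A·v_0 = (0, -4, -1).
v_2 = A·v_1 = (10, 8, 1).

v_2 = (10, 8, 1)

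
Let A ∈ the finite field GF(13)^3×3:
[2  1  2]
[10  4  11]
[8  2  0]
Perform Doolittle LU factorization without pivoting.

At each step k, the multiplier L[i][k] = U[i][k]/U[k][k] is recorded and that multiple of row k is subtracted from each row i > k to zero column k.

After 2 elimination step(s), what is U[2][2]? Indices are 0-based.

U[2][2] = 3

[col 0] pivot 2
  R1 -= 5*R0 → (0, 12, 1)  (L[1][0] := 5)
  R2 -= 4*R0 → (0, 11, 5)  (L[2][0] := 4)
[col 1] pivot 12
  R2 -= 2*R1 → (0, 0, 3)  (L[2][1] := 2)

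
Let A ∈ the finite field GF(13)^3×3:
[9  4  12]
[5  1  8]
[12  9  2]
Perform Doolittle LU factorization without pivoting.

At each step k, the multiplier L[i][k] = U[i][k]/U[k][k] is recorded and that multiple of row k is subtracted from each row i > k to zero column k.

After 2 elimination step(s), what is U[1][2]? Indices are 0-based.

[col 0] pivot 9
  R1 -= 2*R0 → (0, 6, 10)  (L[1][0] := 2)
  R2 -= 10*R0 → (0, 8, 12)  (L[2][0] := 10)
[col 1] pivot 6
  R2 -= 10*R1 → (0, 0, 3)  (L[2][1] := 10)

U[1][2] = 10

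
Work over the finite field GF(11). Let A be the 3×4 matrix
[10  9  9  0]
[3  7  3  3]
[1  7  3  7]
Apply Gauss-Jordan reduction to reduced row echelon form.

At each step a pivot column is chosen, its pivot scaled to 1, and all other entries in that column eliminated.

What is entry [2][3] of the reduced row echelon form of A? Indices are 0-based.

M[2][3] = 5

[1] R0 /= 10  ⇒  (1, 2, 2, 0)
     R1 -= 3·R0  ⇒  (0, 1, 8, 3)
     R2 -= 1·R0  ⇒  (0, 5, 1, 7)
[2] R1 /= 1  ⇒  (0, 1, 8, 3)
     R0 -= 2·R1  ⇒  (1, 0, 8, 5)
     R2 -= 5·R1  ⇒  (0, 0, 5, 3)
[3] R2 /= 5  ⇒  (0, 0, 1, 5)
     R0 -= 8·R2  ⇒  (1, 0, 0, 9)
     R1 -= 8·R2  ⇒  (0, 1, 0, 7)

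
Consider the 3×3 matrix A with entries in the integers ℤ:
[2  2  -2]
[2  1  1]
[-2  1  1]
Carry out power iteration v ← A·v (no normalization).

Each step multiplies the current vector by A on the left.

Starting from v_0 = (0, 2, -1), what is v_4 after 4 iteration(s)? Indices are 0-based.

v_4 = (240, 152, -136)

v_0 = (0, 2, -1).
v_1 = A·v_0 = (6, 1, 1).
v_2 = A·v_1 = (12, 14, -10).
v_3 = A·v_2 = (72, 28, -20).
v_4 = A·v_3 = (240, 152, -136).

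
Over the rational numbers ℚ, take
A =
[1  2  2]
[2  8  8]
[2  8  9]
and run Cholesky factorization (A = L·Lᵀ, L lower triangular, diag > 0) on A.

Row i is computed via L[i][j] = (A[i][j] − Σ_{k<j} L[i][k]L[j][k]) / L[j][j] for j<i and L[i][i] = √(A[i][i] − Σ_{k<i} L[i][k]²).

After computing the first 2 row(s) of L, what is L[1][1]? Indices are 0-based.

Step 1: L[0][0] = √(1) = 1.
  L[1][0] = (2) / L[0][0] = 2.
Step 2: L[1][1] = √(4) = 2.

L[1][1] = 2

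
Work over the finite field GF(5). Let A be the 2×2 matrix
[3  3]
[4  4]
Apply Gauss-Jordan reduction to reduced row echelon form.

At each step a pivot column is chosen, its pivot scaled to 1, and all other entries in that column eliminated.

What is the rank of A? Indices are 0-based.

rank = 1

pivot(0,0)=3: scale R0 → (1, 1)
  clear (1,0): R1 −= (4)R0 → (0, 0)
col 1: no nonzero at/below row 1; advance.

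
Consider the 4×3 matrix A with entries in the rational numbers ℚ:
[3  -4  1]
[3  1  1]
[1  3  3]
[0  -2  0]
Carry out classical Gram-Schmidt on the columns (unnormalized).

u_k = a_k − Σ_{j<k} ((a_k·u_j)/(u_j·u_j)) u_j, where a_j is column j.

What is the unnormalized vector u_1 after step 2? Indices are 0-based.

Step 1: u_0 = a_0 = (3, 3, 1, 0).
Step 2: u_1 = a_1 − (-6/19)·u_0 = (-58/19, 37/19, 63/19, -2).

u_1 = (-58/19, 37/19, 63/19, -2)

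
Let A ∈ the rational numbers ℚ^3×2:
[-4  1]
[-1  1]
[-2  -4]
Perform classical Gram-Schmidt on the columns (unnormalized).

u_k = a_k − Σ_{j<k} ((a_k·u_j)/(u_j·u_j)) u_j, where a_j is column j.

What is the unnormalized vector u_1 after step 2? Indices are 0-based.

u_1 = (11/7, 8/7, -26/7)

Step 1: u_0 = a_0 = (-4, -1, -2).
Step 2: u_1 = a_1 − (1/7)·u_0 = (11/7, 8/7, -26/7).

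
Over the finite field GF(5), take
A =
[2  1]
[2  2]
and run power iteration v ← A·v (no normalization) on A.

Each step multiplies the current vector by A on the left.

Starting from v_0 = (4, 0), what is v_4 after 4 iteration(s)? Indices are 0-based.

v_4 = (2, 4)

v_0 = (4, 0).
v_1 = A·v_0 = (3, 3).
v_2 = A·v_1 = (4, 2).
v_3 = A·v_2 = (0, 2).
v_4 = A·v_3 = (2, 4).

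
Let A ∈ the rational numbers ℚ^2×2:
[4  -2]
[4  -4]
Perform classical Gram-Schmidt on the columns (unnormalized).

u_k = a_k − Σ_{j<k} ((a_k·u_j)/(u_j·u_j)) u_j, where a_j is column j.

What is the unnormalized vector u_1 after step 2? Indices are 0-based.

u_1 = (1, -1)

Step 1: u_0 = a_0 = (4, 4).
Step 2: u_1 = a_1 − (-3/4)·u_0 = (1, -1).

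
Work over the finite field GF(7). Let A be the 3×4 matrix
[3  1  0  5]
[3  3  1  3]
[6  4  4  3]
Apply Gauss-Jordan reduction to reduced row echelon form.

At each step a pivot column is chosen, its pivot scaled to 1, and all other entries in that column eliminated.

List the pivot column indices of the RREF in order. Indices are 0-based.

pivot columns: 0, 1, 2

pivot(0,0)=3: scale R0 → (1, 5, 0, 4)
  clear (1,0): R1 −= (3)R0 → (0, 2, 1, 5)
  clear (2,0): R2 −= (6)R0 → (0, 2, 4, 0)
pivot(1,1)=2: scale R1 → (0, 1, 4, 6)
  clear (0,1): R0 −= (5)R1 → (1, 0, 1, 2)
  clear (2,1): R2 −= (2)R1 → (0, 0, 3, 2)
pivot(2,2)=3: scale R2 → (0, 0, 1, 3)
  clear (0,2): R0 −= (1)R2 → (1, 0, 0, 6)
  clear (1,2): R1 −= (4)R2 → (0, 1, 0, 1)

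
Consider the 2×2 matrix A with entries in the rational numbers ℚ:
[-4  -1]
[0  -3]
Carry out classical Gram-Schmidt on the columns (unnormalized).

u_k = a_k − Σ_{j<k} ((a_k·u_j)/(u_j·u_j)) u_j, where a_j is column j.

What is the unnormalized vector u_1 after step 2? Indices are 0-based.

u_1 = (0, -3)

Step 1: u_0 = a_0 = (-4, 0).
Step 2: u_1 = a_1 − (1/4)·u_0 = (0, -3).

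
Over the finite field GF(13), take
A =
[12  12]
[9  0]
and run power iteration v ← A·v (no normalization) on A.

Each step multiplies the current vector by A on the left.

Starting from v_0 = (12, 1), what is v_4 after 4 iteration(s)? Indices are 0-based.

v_4 = (6, 10)

v_0 = (12, 1).
v_1 = A·v_0 = (0, 4).
v_2 = A·v_1 = (9, 0).
v_3 = A·v_2 = (4, 3).
v_4 = A·v_3 = (6, 10).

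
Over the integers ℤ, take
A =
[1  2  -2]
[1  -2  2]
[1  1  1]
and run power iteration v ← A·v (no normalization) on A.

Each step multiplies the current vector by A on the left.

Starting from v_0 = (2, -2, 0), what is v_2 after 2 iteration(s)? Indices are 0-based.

v_0 = (2, -2, 0).
v_1 = A·v_0 = (-2, 6, 0).
v_2 = A·v_1 = (10, -14, 4).

v_2 = (10, -14, 4)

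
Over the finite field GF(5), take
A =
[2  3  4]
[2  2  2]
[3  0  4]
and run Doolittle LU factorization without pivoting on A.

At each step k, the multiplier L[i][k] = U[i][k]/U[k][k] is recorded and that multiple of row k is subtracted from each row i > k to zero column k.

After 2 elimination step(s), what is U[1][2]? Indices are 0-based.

Step 1: pivot at (0,0) is 2.
  row1 ← row1 − (1)·row0  ⇒  L[1][0]=1, U row1=(0, 4, 3)
  row2 ← row2 − (4)·row0  ⇒  L[2][0]=4, U row2=(0, 3, 3)
Step 2: pivot at (1,1) is 4.
  row2 ← row2 − (2)·row1  ⇒  L[2][1]=2, U row2=(0, 0, 2)

U[1][2] = 3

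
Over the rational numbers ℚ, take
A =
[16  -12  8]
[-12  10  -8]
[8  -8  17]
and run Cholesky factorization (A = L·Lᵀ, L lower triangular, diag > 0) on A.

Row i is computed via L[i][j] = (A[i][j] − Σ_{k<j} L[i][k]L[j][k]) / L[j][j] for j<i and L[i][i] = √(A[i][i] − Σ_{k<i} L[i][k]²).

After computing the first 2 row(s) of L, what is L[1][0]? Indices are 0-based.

Step 1: L[0][0] = √(16) = 4.
  L[1][0] = (-12) / L[0][0] = -3.
Step 2: L[1][1] = √(1) = 1.

L[1][0] = -3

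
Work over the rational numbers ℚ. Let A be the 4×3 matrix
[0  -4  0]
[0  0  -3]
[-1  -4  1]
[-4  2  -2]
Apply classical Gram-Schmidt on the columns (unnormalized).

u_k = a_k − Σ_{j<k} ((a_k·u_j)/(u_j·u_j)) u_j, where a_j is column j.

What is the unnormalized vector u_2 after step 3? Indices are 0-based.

u_2 = (-108/149, -3, 96/149, -24/149)

Step 1: u_0 = a_0 = (0, 0, -1, -4).
Step 2: u_1 = a_1 − (-4/17)·u_0 = (-4, 0, -72/17, 18/17).
Step 3: u_2 = a_2 − (7/17)·u_0 − (-27/149)·u_1 = (-108/149, -3, 96/149, -24/149).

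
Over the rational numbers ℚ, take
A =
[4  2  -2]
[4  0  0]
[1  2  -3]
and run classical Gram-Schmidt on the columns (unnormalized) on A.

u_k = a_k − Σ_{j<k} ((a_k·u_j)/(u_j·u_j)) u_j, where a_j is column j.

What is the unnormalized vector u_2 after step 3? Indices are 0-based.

Step 1: u_0 = a_0 = (4, 4, 1).
Step 2: u_1 = a_1 − (10/33)·u_0 = (26/33, -40/33, 56/33).
Step 3: u_2 = a_2 − (-1/3)·u_0 − (-55/41)·u_1 = (16/41, -12/41, -16/41).

u_2 = (16/41, -12/41, -16/41)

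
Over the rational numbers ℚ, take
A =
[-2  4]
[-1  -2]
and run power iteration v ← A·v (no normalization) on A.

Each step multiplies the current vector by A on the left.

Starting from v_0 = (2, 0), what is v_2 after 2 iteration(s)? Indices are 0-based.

v_0 = (2, 0).
v_1 = A·v_0 = (-4, -2).
v_2 = A·v_1 = (0, 8).

v_2 = (0, 8)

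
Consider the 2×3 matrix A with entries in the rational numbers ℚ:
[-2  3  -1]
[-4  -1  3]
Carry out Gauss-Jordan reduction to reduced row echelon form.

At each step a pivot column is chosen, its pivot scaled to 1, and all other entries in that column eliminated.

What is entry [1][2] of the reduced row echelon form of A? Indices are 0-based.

step 1: normalize row 0 (÷-2) = (1, -3/2, 1/2)
  row 1: subtract -4×row0 = (0, -7, 5)
step 2: normalize row 1 (÷-7) = (0, 1, -5/7)
  row 0: subtract -3/2×row1 = (1, 0, -4/7)

M[1][2] = -5/7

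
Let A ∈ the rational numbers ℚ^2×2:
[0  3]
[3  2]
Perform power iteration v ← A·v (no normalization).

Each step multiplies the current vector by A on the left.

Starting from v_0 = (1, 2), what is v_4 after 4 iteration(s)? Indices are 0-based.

v_0 = (1, 2).
v_1 = A·v_0 = (6, 7).
v_2 = A·v_1 = (21, 32).
v_3 = A·v_2 = (96, 127).
v_4 = A·v_3 = (381, 542).

v_4 = (381, 542)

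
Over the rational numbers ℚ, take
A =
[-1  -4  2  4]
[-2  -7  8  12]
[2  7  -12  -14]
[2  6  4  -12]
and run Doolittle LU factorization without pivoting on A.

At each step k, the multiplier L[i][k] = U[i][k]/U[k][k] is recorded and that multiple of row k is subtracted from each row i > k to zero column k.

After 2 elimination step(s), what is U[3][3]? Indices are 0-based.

Step 1: pivot at (0,0) is -1.
  row1 ← row1 − (2)·row0  ⇒  L[1][0]=2, U row1=(0, 1, 4, 4)
  row2 ← row2 − (-2)·row0  ⇒  L[2][0]=-2, U row2=(0, -1, -8, -6)
  row3 ← row3 − (-2)·row0  ⇒  L[3][0]=-2, U row3=(0, -2, 8, -4)
Step 2: pivot at (1,1) is 1.
  row2 ← row2 − (-1)·row1  ⇒  L[2][1]=-1, U row2=(0, 0, -4, -2)
  row3 ← row3 − (-2)·row1  ⇒  L[3][1]=-2, U row3=(0, 0, 16, 4)

U[3][3] = 4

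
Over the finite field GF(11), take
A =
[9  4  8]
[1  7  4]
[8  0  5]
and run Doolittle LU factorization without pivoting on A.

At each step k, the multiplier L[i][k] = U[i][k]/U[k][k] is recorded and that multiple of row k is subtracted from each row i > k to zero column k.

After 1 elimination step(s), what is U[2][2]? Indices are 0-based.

U[2][2] = 4

[col 0] pivot 9
  R1 -= 5*R0 → (0, 9, 8)  (L[1][0] := 5)
  R2 -= 7*R0 → (0, 5, 4)  (L[2][0] := 7)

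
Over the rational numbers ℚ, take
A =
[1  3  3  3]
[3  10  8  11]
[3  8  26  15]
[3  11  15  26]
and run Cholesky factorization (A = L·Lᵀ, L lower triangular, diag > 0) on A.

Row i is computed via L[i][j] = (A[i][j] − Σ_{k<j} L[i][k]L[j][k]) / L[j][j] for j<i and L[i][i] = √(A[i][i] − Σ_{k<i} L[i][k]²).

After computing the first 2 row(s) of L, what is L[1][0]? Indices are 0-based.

Step 1: L[0][0] = √(1) = 1.
  L[1][0] = (3) / L[0][0] = 3.
Step 2: L[1][1] = √(1) = 1.

L[1][0] = 3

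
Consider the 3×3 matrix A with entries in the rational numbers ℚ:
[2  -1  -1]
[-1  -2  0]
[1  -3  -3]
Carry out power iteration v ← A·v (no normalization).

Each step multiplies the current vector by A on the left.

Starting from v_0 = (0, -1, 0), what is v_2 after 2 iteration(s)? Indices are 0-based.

v_0 = (0, -1, 0).
v_1 = A·v_0 = (1, 2, 3).
v_2 = A·v_1 = (-3, -5, -14).

v_2 = (-3, -5, -14)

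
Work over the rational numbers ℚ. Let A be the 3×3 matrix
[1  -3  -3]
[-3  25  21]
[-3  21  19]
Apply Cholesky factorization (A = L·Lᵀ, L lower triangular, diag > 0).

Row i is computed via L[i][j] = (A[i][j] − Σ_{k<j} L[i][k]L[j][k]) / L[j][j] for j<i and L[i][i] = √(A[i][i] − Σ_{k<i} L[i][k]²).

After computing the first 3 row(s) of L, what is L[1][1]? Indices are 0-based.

L[1][1] = 4

Step 1: L[0][0] = √(1) = 1.
  L[1][0] = (-3) / L[0][0] = -3.
Step 2: L[1][1] = √(16) = 4.
  L[2][0] = (-3) / L[0][0] = -3.
  L[2][1] = (12) / L[1][1] = 3.
Step 3: L[2][2] = √(1) = 1.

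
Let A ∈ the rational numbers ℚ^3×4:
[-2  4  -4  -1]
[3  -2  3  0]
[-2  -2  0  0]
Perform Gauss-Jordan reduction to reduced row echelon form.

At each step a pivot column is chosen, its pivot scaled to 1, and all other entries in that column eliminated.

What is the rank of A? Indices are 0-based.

step 1: normalize row 0 (÷-2) = (1, -2, 2, 1/2)
  row 1: subtract 3×row0 = (0, 4, -3, -3/2)
  row 2: subtract -2×row0 = (0, -6, 4, 1)
step 2: normalize row 1 (÷4) = (0, 1, -3/4, -3/8)
  row 0: subtract -2×row1 = (1, 0, 1/2, -1/4)
  row 2: subtract -6×row1 = (0, 0, -1/2, -5/4)
step 3: normalize row 2 (÷-1/2) = (0, 0, 1, 5/2)
  row 0: subtract 1/2×row2 = (1, 0, 0, -3/2)
  row 1: subtract -3/4×row2 = (0, 1, 0, 3/2)

rank = 3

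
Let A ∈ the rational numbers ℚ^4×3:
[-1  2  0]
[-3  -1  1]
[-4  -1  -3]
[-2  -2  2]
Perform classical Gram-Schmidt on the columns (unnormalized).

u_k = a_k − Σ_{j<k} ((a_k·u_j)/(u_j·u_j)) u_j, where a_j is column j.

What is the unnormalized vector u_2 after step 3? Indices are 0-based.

u_2 = (278/219, 106/73, -490/219, 364/219)

Step 1: u_0 = a_0 = (-1, -3, -4, -2).
Step 2: u_1 = a_1 − (3/10)·u_0 = (23/10, -1/10, 1/5, -7/5).
Step 3: u_2 = a_2 − (1/6)·u_0 − (-35/73)·u_1 = (278/219, 106/73, -490/219, 364/219).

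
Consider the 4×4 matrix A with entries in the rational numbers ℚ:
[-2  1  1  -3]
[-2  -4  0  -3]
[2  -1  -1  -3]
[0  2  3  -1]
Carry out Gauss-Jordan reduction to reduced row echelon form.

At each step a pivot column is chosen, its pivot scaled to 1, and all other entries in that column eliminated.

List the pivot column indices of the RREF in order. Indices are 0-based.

pivot columns: 0, 1, 2, 3

step 1: normalize row 0 (÷-2) = (1, -1/2, -1/2, 3/2)
  row 1: subtract -2×row0 = (0, -5, -1, 0)
  row 2: subtract 2×row0 = (0, 0, 0, -6)
step 2: normalize row 1 (÷-5) = (0, 1, 1/5, 0)
  row 0: subtract -1/2×row1 = (1, 0, -2/5, 3/2)
  row 3: subtract 2×row1 = (0, 0, 13/5, -1)
step 3: exchange rows 2,3
step 3: normalize row 2 (÷13/5) = (0, 0, 1, -5/13)
  row 0: subtract -2/5×row2 = (1, 0, 0, 35/26)
  row 1: subtract 1/5×row2 = (0, 1, 0, 1/13)
step 4: normalize row 3 (÷-6) = (0, 0, 0, 1)
  row 0: subtract 35/26×row3 = (1, 0, 0, 0)
  row 1: subtract 1/13×row3 = (0, 1, 0, 0)
  row 2: subtract -5/13×row3 = (0, 0, 1, 0)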